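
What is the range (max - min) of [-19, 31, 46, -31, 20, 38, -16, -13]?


Maximum value: 46
Minimum value: -31
Range = 46 - (-31) = 77
Final answer: 77


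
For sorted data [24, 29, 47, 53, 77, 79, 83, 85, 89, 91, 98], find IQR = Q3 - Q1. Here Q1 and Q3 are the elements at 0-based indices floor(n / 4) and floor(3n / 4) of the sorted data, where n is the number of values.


The data has n = 11 elements.
Q1 index = floor(11 / 4) = floor(2.75) = 2; Q3 index = floor(3 * 11 / 4) = floor(8.25) = 8
Q1 = element at index 2 = 47
Q3 = element at index 8 = 89
IQR = 89 - 47 = 42
Final answer: 42


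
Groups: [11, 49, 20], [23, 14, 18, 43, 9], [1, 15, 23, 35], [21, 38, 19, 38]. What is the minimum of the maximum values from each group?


Find max of each group:
  Group 1: [11, 49, 20] -> max = 49
  Group 2: [23, 14, 18, 43, 9] -> max = 43
  Group 3: [1, 15, 23, 35] -> max = 35
  Group 4: [21, 38, 19, 38] -> max = 38
Maxes: [49, 43, 35, 38]
Minimum of maxes = 35
Final answer: 35


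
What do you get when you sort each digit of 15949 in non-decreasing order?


The number 15949 has digits: 1, 5, 9, 4, 9
Sorted: 1, 4, 5, 9, 9
Joining the sorted digits gives the result.
Final answer: 14599


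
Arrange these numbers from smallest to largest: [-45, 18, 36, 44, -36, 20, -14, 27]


Original list: [-45, 18, 36, 44, -36, 20, -14, 27]
Repeatedly take the smallest remaining element:
  Remaining [-45, 18, 36, 44, -36, 20, -14, 27] -> smallest is -45
  Remaining [18, 36, 44, -36, 20, -14, 27] -> smallest is -36
  Remaining [18, 36, 44, 20, -14, 27] -> smallest is -14
  Remaining [18, 36, 44, 20, 27] -> smallest is 18
  Remaining [36, 44, 20, 27] -> smallest is 20
  Remaining [36, 44, 27] -> smallest is 27
  Remaining [36, 44] -> smallest is 36
  Remaining [44] -> smallest is 44
Collecting the picks in order gives the sorted list.
Final answer: [-45, -36, -14, 18, 20, 27, 36, 44]


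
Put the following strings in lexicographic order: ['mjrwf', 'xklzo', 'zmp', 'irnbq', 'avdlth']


Compare strings character by character (the first differing letter decides):
  'avdlth' < 'irnbq' since 'a' < 'i' at position 1
  'irnbq' < 'mjrwf' since 'i' < 'm' at position 1
  'mjrwf' < 'xklzo' since 'm' < 'x' at position 1
  'xklzo' < 'zmp' since 'x' < 'z' at position 1
Chaining these comparisons gives the alphabetical order.
Final answer: ['avdlth', 'irnbq', 'mjrwf', 'xklzo', 'zmp']


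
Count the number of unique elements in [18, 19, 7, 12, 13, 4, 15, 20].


List all unique values:
Distinct values: [4, 7, 12, 13, 15, 18, 19, 20]
Count = 8
Final answer: 8


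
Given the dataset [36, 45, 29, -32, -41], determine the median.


First, sort the list: [-41, -32, 29, 36, 45]
The list has 5 elements (odd count).
The middle index is 2 (0-based), and the element there is 29.
Final answer: 29


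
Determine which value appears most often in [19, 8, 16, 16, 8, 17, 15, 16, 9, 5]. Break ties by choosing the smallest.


Count the frequency of each value:
  5 appears 1 time(s)
  8 appears 2 time(s)
  9 appears 1 time(s)
  15 appears 1 time(s)
  16 appears 3 time(s)
  17 appears 1 time(s)
  19 appears 1 time(s)
Maximum frequency is 3.
Only 16 reaches that frequency, so it is the mode.
Final answer: 16


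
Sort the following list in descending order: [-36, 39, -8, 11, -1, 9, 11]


Original list: [-36, 39, -8, 11, -1, 9, 11]
Repeatedly take the largest remaining element:
  Remaining [-36, 39, -8, 11, -1, 9, 11] -> largest is 39
  Remaining [-36, -8, 11, -1, 9, 11] -> largest is 11
  Remaining [-36, -8, -1, 9, 11] -> largest is 11
  Remaining [-36, -8, -1, 9] -> largest is 9
  Remaining [-36, -8, -1] -> largest is -1
  Remaining [-36, -8] -> largest is -8
  Remaining [-36] -> largest is -36
Collecting the picks in order gives the descending list.
Final answer: [39, 11, 11, 9, -1, -8, -36]


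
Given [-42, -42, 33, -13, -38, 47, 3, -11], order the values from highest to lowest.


Original list: [-42, -42, 33, -13, -38, 47, 3, -11]
Repeatedly take the largest remaining element:
  Remaining [-42, -42, 33, -13, -38, 47, 3, -11] -> largest is 47
  Remaining [-42, -42, 33, -13, -38, 3, -11] -> largest is 33
  Remaining [-42, -42, -13, -38, 3, -11] -> largest is 3
  Remaining [-42, -42, -13, -38, -11] -> largest is -11
  Remaining [-42, -42, -13, -38] -> largest is -13
  Remaining [-42, -42, -38] -> largest is -38
  Remaining [-42, -42] -> largest is -42
  Remaining [-42] -> largest is -42
Collecting the picks in order gives the descending list.
Final answer: [47, 33, 3, -11, -13, -38, -42, -42]


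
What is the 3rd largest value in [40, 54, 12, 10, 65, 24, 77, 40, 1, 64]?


Sort descending: [77, 65, 64, 54, 40, 40, 24, 12, 10, 1]
The 3rd element (1-indexed) is at index 2.
Value = 64
Final answer: 64


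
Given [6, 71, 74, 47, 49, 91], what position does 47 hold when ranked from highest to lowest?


Sort descending: [91, 74, 71, 49, 47, 6]
Find 47 in the sorted list.
47 is at position 5.
Final answer: 5


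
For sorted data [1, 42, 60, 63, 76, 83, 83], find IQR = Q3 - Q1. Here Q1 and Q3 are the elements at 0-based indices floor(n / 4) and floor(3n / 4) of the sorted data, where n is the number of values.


The data has n = 7 elements.
Q1 index = floor(7 / 4) = floor(1.75) = 1; Q3 index = floor(3 * 7 / 4) = floor(5.25) = 5
Q1 = element at index 1 = 42
Q3 = element at index 5 = 83
IQR = 83 - 42 = 41
Final answer: 41


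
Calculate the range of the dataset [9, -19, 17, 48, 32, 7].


Maximum value: 48
Minimum value: -19
Range = 48 - (-19) = 67
Final answer: 67


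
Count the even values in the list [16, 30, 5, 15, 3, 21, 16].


Check each element:
  16 is even
  30 is even
  5 is odd
  15 is odd
  3 is odd
  21 is odd
  16 is even
Evens: [16, 30, 16]
Count of evens = 3
Final answer: 3


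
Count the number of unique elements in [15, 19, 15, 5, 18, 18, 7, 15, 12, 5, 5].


List all unique values:
Distinct values: [5, 7, 12, 15, 18, 19]
Count = 6
Final answer: 6


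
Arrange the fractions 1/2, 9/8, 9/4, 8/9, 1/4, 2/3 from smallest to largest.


Convert to decimal for comparison:
  1/2 = 0.5
  9/8 = 1.125
  9/4 = 2.25
  8/9 = 0.8889
  1/4 = 0.25
  2/3 = 0.6667
Decimals in increasing order: 0.25 < 0.5 < 0.6667 < 0.8889 < 1.125 < 2.25
Writing each back as its fraction gives the sorted order.
Final answer: 1/4, 1/2, 2/3, 8/9, 9/8, 9/4


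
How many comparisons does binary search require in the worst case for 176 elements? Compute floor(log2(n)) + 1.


Binary search halves the search space each step.
Maximum comparisons = floor(log2(176)) + 1
log2(176) = 7.4594
floor(log2(176)) = 7, so 7 + 1 = 8
Final answer: 8


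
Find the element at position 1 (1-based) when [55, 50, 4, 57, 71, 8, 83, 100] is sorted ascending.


Sort ascending: [4, 8, 50, 55, 57, 71, 83, 100]
The 1st element (1-indexed) is at index 0.
Value = 4
Final answer: 4


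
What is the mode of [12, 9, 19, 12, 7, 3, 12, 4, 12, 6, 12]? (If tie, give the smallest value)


Count the frequency of each value:
  3 appears 1 time(s)
  4 appears 1 time(s)
  6 appears 1 time(s)
  7 appears 1 time(s)
  9 appears 1 time(s)
  12 appears 5 time(s)
  19 appears 1 time(s)
Maximum frequency is 5.
Only 12 reaches that frequency, so it is the mode.
Final answer: 12


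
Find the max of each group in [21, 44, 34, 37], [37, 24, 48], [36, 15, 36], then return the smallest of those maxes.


Find max of each group:
  Group 1: [21, 44, 34, 37] -> max = 44
  Group 2: [37, 24, 48] -> max = 48
  Group 3: [36, 15, 36] -> max = 36
Maxes: [44, 48, 36]
Minimum of maxes = 36
Final answer: 36


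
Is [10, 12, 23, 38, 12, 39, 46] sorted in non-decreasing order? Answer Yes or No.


Check consecutive pairs:
  10 <= 12? True
  12 <= 23? True
  23 <= 38? True
  38 <= 12? False
  12 <= 39? True
  39 <= 46? True
1 consecutive pair(s) are out of order, so the list is not sorted.
Final answer: No


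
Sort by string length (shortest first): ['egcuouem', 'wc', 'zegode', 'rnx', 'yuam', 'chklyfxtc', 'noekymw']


Compute lengths:
  'egcuouem' has length 8
  'wc' has length 2
  'zegode' has length 6
  'rnx' has length 3
  'yuam' has length 4
  'chklyfxtc' has length 9
  'noekymw' has length 7
Lengths in increasing order: 2 < 3 < 4 < 6 < 7 < 8 < 9
Listing the words in that order gives the answer.
Final answer: ['wc', 'rnx', 'yuam', 'zegode', 'noekymw', 'egcuouem', 'chklyfxtc']


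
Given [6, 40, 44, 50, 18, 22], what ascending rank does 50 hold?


Sort ascending: [6, 18, 22, 40, 44, 50]
Find 50 in the sorted list.
50 is at position 6 (1-indexed).
Final answer: 6


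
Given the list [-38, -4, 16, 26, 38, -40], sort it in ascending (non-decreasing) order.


Original list: [-38, -4, 16, 26, 38, -40]
Repeatedly take the smallest remaining element:
  Remaining [-38, -4, 16, 26, 38, -40] -> smallest is -40
  Remaining [-38, -4, 16, 26, 38] -> smallest is -38
  Remaining [-4, 16, 26, 38] -> smallest is -4
  Remaining [16, 26, 38] -> smallest is 16
  Remaining [26, 38] -> smallest is 26
  Remaining [38] -> smallest is 38
Collecting the picks in order gives the sorted list.
Final answer: [-40, -38, -4, 16, 26, 38]


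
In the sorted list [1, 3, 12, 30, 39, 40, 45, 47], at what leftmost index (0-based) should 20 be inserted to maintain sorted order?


List is sorted: [1, 3, 12, 30, 39, 40, 45, 47]
We need the leftmost position where 20 can be inserted, i.e. the first index whose element is >= 20 (or the end of the list if none is).
Binary search with low=0, high=8 (0-based indices):
  low=0, high=8, mid=4: a[4]=39 >= 20, so high = 4
  low=0, high=4, mid=2: a[2]=12 < 20, so low = 3
  low=3, high=4, mid=3: a[3]=30 >= 20, so high = 3
Now low = high = 3, so the insertion index is 3.
Final answer: 3


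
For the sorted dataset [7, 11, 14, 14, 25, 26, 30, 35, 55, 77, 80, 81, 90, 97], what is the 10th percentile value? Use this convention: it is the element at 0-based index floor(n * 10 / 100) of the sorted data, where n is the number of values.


The dataset has n = 14 elements.
Index = floor(14 * 10 / 100) = floor(140 / 100) = floor(1.4) = 1
Counting from index 0 in the sorted data, the element at index 1 is 11.
Final answer: 11


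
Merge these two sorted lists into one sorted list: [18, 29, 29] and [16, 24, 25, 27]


List A: [18, 29, 29]
List B: [16, 24, 25, 27]
Repeatedly compare the front elements and take the smaller:
  18 vs 16 -> take 16
  18 vs 24 -> take 18
  29 vs 24 -> take 24
  29 vs 25 -> take 25
  29 vs 27 -> take 27
  B is exhausted; append the rest of A: [29, 29]
Final answer: [16, 18, 24, 25, 27, 29, 29]


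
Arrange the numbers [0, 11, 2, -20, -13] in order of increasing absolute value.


Compute absolute values:
  |0| = 0
  |11| = 11
  |2| = 2
  |-20| = 20
  |-13| = 13
Absolute values in increasing order: 0 < 2 < 11 < 13 < 20
Listing the original numbers in that order gives the answer.
Final answer: [0, 2, 11, -13, -20]


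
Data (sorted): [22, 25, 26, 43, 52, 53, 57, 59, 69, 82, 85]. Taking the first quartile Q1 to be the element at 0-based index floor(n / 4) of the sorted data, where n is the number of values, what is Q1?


The list has n = 11 elements.
Q1 index = floor(11 / 4) = floor(2.75) = 2
Counting from index 0 in the sorted data, the element at index 2 is 26.
Final answer: 26


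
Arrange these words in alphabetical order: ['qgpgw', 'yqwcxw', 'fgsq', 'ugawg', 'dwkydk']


Compare strings character by character (the first differing letter decides):
  'dwkydk' < 'fgsq' since 'd' < 'f' at position 1
  'fgsq' < 'qgpgw' since 'f' < 'q' at position 1
  'qgpgw' < 'ugawg' since 'q' < 'u' at position 1
  'ugawg' < 'yqwcxw' since 'u' < 'y' at position 1
Chaining these comparisons gives the alphabetical order.
Final answer: ['dwkydk', 'fgsq', 'qgpgw', 'ugawg', 'yqwcxw']


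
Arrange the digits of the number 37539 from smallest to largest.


The number 37539 has digits: 3, 7, 5, 3, 9
Sorted: 3, 3, 5, 7, 9
Joining the sorted digits gives the result.
Final answer: 33579


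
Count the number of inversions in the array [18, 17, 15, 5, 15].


For each element, count the later elements that are smaller than it:
  18 (index 0): smaller elements after it = [17, 15, 5, 15] -> 4
  17 (index 1): smaller elements after it = [15, 5, 15] -> 3
  15 (index 2): smaller elements after it = [5] -> 1
  5 (index 3): smaller elements after it = [] -> 0
Total inversions = 4 + 3 + 1 + 0 = 8
Final answer: 8


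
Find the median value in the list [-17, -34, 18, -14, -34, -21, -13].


First, sort the list: [-34, -34, -21, -17, -14, -13, 18]
The list has 7 elements (odd count).
The middle index is 3 (0-based), and the element there is -17.
Final answer: -17


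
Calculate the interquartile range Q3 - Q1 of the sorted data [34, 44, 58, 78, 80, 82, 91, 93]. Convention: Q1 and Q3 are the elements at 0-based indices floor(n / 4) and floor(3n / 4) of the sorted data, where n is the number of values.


The data has n = 8 elements.
Q1 index = floor(8 / 4) = floor(2) = 2; Q3 index = floor(3 * 8 / 4) = floor(6) = 6
Q1 = element at index 2 = 58
Q3 = element at index 6 = 91
IQR = 91 - 58 = 33
Final answer: 33


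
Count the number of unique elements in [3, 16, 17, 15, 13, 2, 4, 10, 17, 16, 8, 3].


List all unique values:
Distinct values: [2, 3, 4, 8, 10, 13, 15, 16, 17]
Count = 9
Final answer: 9


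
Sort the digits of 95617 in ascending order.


The number 95617 has digits: 9, 5, 6, 1, 7
Sorted: 1, 5, 6, 7, 9
Joining the sorted digits gives the result.
Final answer: 15679


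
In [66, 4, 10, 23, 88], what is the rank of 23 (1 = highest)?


Sort descending: [88, 66, 23, 10, 4]
Find 23 in the sorted list.
23 is at position 3.
Final answer: 3


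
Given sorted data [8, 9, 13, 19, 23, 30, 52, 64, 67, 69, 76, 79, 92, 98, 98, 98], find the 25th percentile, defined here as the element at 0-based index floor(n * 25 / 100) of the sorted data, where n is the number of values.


The dataset has n = 16 elements.
Index = floor(16 * 25 / 100) = floor(400 / 100) = floor(4) = 4
Counting from index 0 in the sorted data, the element at index 4 is 23.
Final answer: 23


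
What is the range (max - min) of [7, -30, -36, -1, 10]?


Maximum value: 10
Minimum value: -36
Range = 10 - (-36) = 46
Final answer: 46


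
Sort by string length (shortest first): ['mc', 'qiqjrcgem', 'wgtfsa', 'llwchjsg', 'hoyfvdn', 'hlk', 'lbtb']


Compute lengths:
  'mc' has length 2
  'qiqjrcgem' has length 9
  'wgtfsa' has length 6
  'llwchjsg' has length 8
  'hoyfvdn' has length 7
  'hlk' has length 3
  'lbtb' has length 4
Lengths in increasing order: 2 < 3 < 4 < 6 < 7 < 8 < 9
Listing the words in that order gives the answer.
Final answer: ['mc', 'hlk', 'lbtb', 'wgtfsa', 'hoyfvdn', 'llwchjsg', 'qiqjrcgem']


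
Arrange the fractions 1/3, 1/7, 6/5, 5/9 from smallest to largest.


Convert to decimal for comparison:
  1/3 = 0.3333
  1/7 = 0.1429
  6/5 = 1.2
  5/9 = 0.5556
Decimals in increasing order: 0.1429 < 0.3333 < 0.5556 < 1.2
Writing each back as its fraction gives the sorted order.
Final answer: 1/7, 1/3, 5/9, 6/5


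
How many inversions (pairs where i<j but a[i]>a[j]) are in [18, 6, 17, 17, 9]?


For each element, count the later elements that are smaller than it:
  18 (index 0): smaller elements after it = [6, 17, 17, 9] -> 4
  6 (index 1): smaller elements after it = [] -> 0
  17 (index 2): smaller elements after it = [9] -> 1
  17 (index 3): smaller elements after it = [9] -> 1
Total inversions = 4 + 0 + 1 + 1 = 6
Final answer: 6


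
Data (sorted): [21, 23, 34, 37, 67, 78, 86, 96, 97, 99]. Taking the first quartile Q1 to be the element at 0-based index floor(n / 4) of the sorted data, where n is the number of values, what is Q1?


The list has n = 10 elements.
Q1 index = floor(10 / 4) = floor(2.5) = 2
Counting from index 0 in the sorted data, the element at index 2 is 34.
Final answer: 34


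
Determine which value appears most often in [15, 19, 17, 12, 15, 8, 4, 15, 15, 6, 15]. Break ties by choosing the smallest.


Count the frequency of each value:
  4 appears 1 time(s)
  6 appears 1 time(s)
  8 appears 1 time(s)
  12 appears 1 time(s)
  15 appears 5 time(s)
  17 appears 1 time(s)
  19 appears 1 time(s)
Maximum frequency is 5.
Only 15 reaches that frequency, so it is the mode.
Final answer: 15


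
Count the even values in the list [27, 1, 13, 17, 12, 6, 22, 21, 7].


Check each element:
  27 is odd
  1 is odd
  13 is odd
  17 is odd
  12 is even
  6 is even
  22 is even
  21 is odd
  7 is odd
Evens: [12, 6, 22]
Count of evens = 3
Final answer: 3


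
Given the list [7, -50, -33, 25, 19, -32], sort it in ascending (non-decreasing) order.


Original list: [7, -50, -33, 25, 19, -32]
Repeatedly take the smallest remaining element:
  Remaining [7, -50, -33, 25, 19, -32] -> smallest is -50
  Remaining [7, -33, 25, 19, -32] -> smallest is -33
  Remaining [7, 25, 19, -32] -> smallest is -32
  Remaining [7, 25, 19] -> smallest is 7
  Remaining [25, 19] -> smallest is 19
  Remaining [25] -> smallest is 25
Collecting the picks in order gives the sorted list.
Final answer: [-50, -33, -32, 7, 19, 25]


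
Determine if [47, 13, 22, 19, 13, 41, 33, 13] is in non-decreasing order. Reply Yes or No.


Check consecutive pairs:
  47 <= 13? False
  13 <= 22? True
  22 <= 19? False
  19 <= 13? False
  13 <= 41? True
  41 <= 33? False
  33 <= 13? False
5 consecutive pair(s) are out of order, so the list is not sorted.
Final answer: No


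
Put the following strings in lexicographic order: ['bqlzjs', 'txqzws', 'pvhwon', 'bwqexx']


Compare strings character by character (the first differing letter decides):
  'bqlzjs' < 'bwqexx' since 'q' < 'w' at position 2
  'bwqexx' < 'pvhwon' since 'b' < 'p' at position 1
  'pvhwon' < 'txqzws' since 'p' < 't' at position 1
Chaining these comparisons gives the alphabetical order.
Final answer: ['bqlzjs', 'bwqexx', 'pvhwon', 'txqzws']


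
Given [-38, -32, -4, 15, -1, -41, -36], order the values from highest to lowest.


Original list: [-38, -32, -4, 15, -1, -41, -36]
Repeatedly take the largest remaining element:
  Remaining [-38, -32, -4, 15, -1, -41, -36] -> largest is 15
  Remaining [-38, -32, -4, -1, -41, -36] -> largest is -1
  Remaining [-38, -32, -4, -41, -36] -> largest is -4
  Remaining [-38, -32, -41, -36] -> largest is -32
  Remaining [-38, -41, -36] -> largest is -36
  Remaining [-38, -41] -> largest is -38
  Remaining [-41] -> largest is -41
Collecting the picks in order gives the descending list.
Final answer: [15, -1, -4, -32, -36, -38, -41]


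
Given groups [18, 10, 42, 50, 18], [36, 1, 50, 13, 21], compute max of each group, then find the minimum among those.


Find max of each group:
  Group 1: [18, 10, 42, 50, 18] -> max = 50
  Group 2: [36, 1, 50, 13, 21] -> max = 50
Maxes: [50, 50]
Minimum of maxes = 50
Final answer: 50


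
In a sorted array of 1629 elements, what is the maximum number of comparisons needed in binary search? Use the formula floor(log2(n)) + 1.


Binary search halves the search space each step.
Maximum comparisons = floor(log2(1629)) + 1
log2(1629) = 10.6698
floor(log2(1629)) = 10, so 10 + 1 = 11
Final answer: 11


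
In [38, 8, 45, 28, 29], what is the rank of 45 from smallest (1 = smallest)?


Sort ascending: [8, 28, 29, 38, 45]
Find 45 in the sorted list.
45 is at position 5 (1-indexed).
Final answer: 5


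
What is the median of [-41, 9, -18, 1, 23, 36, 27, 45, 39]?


First, sort the list: [-41, -18, 1, 9, 23, 27, 36, 39, 45]
The list has 9 elements (odd count).
The middle index is 4 (0-based), and the element there is 23.
Final answer: 23


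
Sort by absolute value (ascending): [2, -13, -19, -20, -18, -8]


Compute absolute values:
  |2| = 2
  |-13| = 13
  |-19| = 19
  |-20| = 20
  |-18| = 18
  |-8| = 8
Absolute values in increasing order: 2 < 8 < 13 < 18 < 19 < 20
Listing the original numbers in that order gives the answer.
Final answer: [2, -8, -13, -18, -19, -20]


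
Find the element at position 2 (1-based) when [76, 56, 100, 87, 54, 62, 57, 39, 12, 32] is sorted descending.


Sort descending: [100, 87, 76, 62, 57, 56, 54, 39, 32, 12]
The 2nd element (1-indexed) is at index 1.
Value = 87
Final answer: 87


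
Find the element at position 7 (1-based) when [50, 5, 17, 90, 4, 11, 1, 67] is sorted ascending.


Sort ascending: [1, 4, 5, 11, 17, 50, 67, 90]
The 7th element (1-indexed) is at index 6.
Value = 67
Final answer: 67


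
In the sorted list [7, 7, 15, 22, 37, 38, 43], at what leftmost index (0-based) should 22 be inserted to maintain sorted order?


List is sorted: [7, 7, 15, 22, 37, 38, 43]
We need the leftmost position where 22 can be inserted, i.e. the first index whose element is >= 22 (or the end of the list if none is).
Binary search with low=0, high=7 (0-based indices):
  low=0, high=7, mid=3: a[3]=22 >= 22, so high = 3
  low=0, high=3, mid=1: a[1]=7 < 22, so low = 2
  low=2, high=3, mid=2: a[2]=15 < 22, so low = 3
Now low = high = 3, so the insertion index is 3.
Final answer: 3


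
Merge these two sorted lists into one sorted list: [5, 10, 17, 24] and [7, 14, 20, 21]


List A: [5, 10, 17, 24]
List B: [7, 14, 20, 21]
Repeatedly compare the front elements and take the smaller:
  5 vs 7 -> take 5
  10 vs 7 -> take 7
  10 vs 14 -> take 10
  17 vs 14 -> take 14
  17 vs 20 -> take 17
  24 vs 20 -> take 20
  24 vs 21 -> take 21
  B is exhausted; append the rest of A: [24]
Final answer: [5, 7, 10, 14, 17, 20, 21, 24]


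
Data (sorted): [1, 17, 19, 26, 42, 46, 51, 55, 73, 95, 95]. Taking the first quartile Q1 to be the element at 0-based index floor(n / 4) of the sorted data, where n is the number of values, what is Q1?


The list has n = 11 elements.
Q1 index = floor(11 / 4) = floor(2.75) = 2
Counting from index 0 in the sorted data, the element at index 2 is 19.
Final answer: 19


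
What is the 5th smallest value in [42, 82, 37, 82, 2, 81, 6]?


Sort ascending: [2, 6, 37, 42, 81, 82, 82]
The 5th element (1-indexed) is at index 4.
Value = 81
Final answer: 81


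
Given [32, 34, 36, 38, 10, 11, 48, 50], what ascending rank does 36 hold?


Sort ascending: [10, 11, 32, 34, 36, 38, 48, 50]
Find 36 in the sorted list.
36 is at position 5 (1-indexed).
Final answer: 5


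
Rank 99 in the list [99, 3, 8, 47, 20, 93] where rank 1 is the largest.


Sort descending: [99, 93, 47, 20, 8, 3]
Find 99 in the sorted list.
99 is at position 1.
Final answer: 1


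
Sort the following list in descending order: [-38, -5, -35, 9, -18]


Original list: [-38, -5, -35, 9, -18]
Repeatedly take the largest remaining element:
  Remaining [-38, -5, -35, 9, -18] -> largest is 9
  Remaining [-38, -5, -35, -18] -> largest is -5
  Remaining [-38, -35, -18] -> largest is -18
  Remaining [-38, -35] -> largest is -35
  Remaining [-38] -> largest is -38
Collecting the picks in order gives the descending list.
Final answer: [9, -5, -18, -35, -38]


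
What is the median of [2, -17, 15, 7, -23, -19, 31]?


First, sort the list: [-23, -19, -17, 2, 7, 15, 31]
The list has 7 elements (odd count).
The middle index is 3 (0-based), and the element there is 2.
Final answer: 2


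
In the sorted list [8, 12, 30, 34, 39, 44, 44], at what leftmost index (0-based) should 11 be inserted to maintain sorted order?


List is sorted: [8, 12, 30, 34, 39, 44, 44]
We need the leftmost position where 11 can be inserted, i.e. the first index whose element is >= 11 (or the end of the list if none is).
Binary search with low=0, high=7 (0-based indices):
  low=0, high=7, mid=3: a[3]=34 >= 11, so high = 3
  low=0, high=3, mid=1: a[1]=12 >= 11, so high = 1
  low=0, high=1, mid=0: a[0]=8 < 11, so low = 1
Now low = high = 1, so the insertion index is 1.
Final answer: 1


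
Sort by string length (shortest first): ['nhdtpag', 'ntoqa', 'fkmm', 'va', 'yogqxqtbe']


Compute lengths:
  'nhdtpag' has length 7
  'ntoqa' has length 5
  'fkmm' has length 4
  'va' has length 2
  'yogqxqtbe' has length 9
Lengths in increasing order: 2 < 4 < 5 < 7 < 9
Listing the words in that order gives the answer.
Final answer: ['va', 'fkmm', 'ntoqa', 'nhdtpag', 'yogqxqtbe']


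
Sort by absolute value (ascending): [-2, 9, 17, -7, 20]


Compute absolute values:
  |-2| = 2
  |9| = 9
  |17| = 17
  |-7| = 7
  |20| = 20
Absolute values in increasing order: 2 < 7 < 9 < 17 < 20
Listing the original numbers in that order gives the answer.
Final answer: [-2, -7, 9, 17, 20]


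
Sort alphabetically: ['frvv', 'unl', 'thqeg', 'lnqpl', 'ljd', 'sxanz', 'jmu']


Compare strings character by character (the first differing letter decides):
  'frvv' < 'jmu' since 'f' < 'j' at position 1
  'jmu' < 'ljd' since 'j' < 'l' at position 1
  'ljd' < 'lnqpl' since 'j' < 'n' at position 2
  'lnqpl' < 'sxanz' since 'l' < 's' at position 1
  'sxanz' < 'thqeg' since 's' < 't' at position 1
  'thqeg' < 'unl' since 't' < 'u' at position 1
Chaining these comparisons gives the alphabetical order.
Final answer: ['frvv', 'jmu', 'ljd', 'lnqpl', 'sxanz', 'thqeg', 'unl']


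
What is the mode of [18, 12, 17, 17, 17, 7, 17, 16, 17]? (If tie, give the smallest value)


Count the frequency of each value:
  7 appears 1 time(s)
  12 appears 1 time(s)
  16 appears 1 time(s)
  17 appears 5 time(s)
  18 appears 1 time(s)
Maximum frequency is 5.
Only 17 reaches that frequency, so it is the mode.
Final answer: 17


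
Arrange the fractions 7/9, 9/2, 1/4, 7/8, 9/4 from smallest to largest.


Convert to decimal for comparison:
  7/9 = 0.7778
  9/2 = 4.5
  1/4 = 0.25
  7/8 = 0.875
  9/4 = 2.25
Decimals in increasing order: 0.25 < 0.7778 < 0.875 < 2.25 < 4.5
Writing each back as its fraction gives the sorted order.
Final answer: 1/4, 7/9, 7/8, 9/4, 9/2


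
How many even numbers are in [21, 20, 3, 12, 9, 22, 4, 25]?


Check each element:
  21 is odd
  20 is even
  3 is odd
  12 is even
  9 is odd
  22 is even
  4 is even
  25 is odd
Evens: [20, 12, 22, 4]
Count of evens = 4
Final answer: 4


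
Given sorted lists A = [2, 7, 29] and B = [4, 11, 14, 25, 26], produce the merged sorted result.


List A: [2, 7, 29]
List B: [4, 11, 14, 25, 26]
Repeatedly compare the front elements and take the smaller:
  2 vs 4 -> take 2
  7 vs 4 -> take 4
  7 vs 11 -> take 7
  29 vs 11 -> take 11
  29 vs 14 -> take 14
  29 vs 25 -> take 25
  29 vs 26 -> take 26
  B is exhausted; append the rest of A: [29]
Final answer: [2, 4, 7, 11, 14, 25, 26, 29]


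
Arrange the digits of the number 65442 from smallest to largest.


The number 65442 has digits: 6, 5, 4, 4, 2
Sorted: 2, 4, 4, 5, 6
Joining the sorted digits gives the result.
Final answer: 24456


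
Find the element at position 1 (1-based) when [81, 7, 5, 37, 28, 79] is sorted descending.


Sort descending: [81, 79, 37, 28, 7, 5]
The 1st element (1-indexed) is at index 0.
Value = 81
Final answer: 81


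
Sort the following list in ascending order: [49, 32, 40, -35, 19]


Original list: [49, 32, 40, -35, 19]
Repeatedly take the smallest remaining element:
  Remaining [49, 32, 40, -35, 19] -> smallest is -35
  Remaining [49, 32, 40, 19] -> smallest is 19
  Remaining [49, 32, 40] -> smallest is 32
  Remaining [49, 40] -> smallest is 40
  Remaining [49] -> smallest is 49
Collecting the picks in order gives the sorted list.
Final answer: [-35, 19, 32, 40, 49]


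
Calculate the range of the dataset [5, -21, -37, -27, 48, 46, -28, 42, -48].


Maximum value: 48
Minimum value: -48
Range = 48 - (-48) = 96
Final answer: 96


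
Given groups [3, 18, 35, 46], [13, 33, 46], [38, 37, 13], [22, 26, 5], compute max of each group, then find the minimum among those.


Find max of each group:
  Group 1: [3, 18, 35, 46] -> max = 46
  Group 2: [13, 33, 46] -> max = 46
  Group 3: [38, 37, 13] -> max = 38
  Group 4: [22, 26, 5] -> max = 26
Maxes: [46, 46, 38, 26]
Minimum of maxes = 26
Final answer: 26


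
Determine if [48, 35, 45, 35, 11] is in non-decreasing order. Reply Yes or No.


Check consecutive pairs:
  48 <= 35? False
  35 <= 45? True
  45 <= 35? False
  35 <= 11? False
3 consecutive pair(s) are out of order, so the list is not sorted.
Final answer: No


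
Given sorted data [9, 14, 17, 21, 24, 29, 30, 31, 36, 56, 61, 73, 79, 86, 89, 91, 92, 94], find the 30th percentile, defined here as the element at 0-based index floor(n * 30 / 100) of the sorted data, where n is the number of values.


The dataset has n = 18 elements.
Index = floor(18 * 30 / 100) = floor(540 / 100) = floor(5.4) = 5
Counting from index 0 in the sorted data, the element at index 5 is 29.
Final answer: 29


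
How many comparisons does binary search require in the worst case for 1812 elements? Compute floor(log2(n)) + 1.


Binary search halves the search space each step.
Maximum comparisons = floor(log2(1812)) + 1
log2(1812) = 10.8234
floor(log2(1812)) = 10, so 10 + 1 = 11
Final answer: 11


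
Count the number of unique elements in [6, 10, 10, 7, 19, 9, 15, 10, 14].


List all unique values:
Distinct values: [6, 7, 9, 10, 14, 15, 19]
Count = 7
Final answer: 7


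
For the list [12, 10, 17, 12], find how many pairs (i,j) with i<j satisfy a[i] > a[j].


For each element, count the later elements that are smaller than it:
  12 (index 0): smaller elements after it = [10] -> 1
  10 (index 1): smaller elements after it = [] -> 0
  17 (index 2): smaller elements after it = [12] -> 1
Total inversions = 1 + 0 + 1 = 2
Final answer: 2


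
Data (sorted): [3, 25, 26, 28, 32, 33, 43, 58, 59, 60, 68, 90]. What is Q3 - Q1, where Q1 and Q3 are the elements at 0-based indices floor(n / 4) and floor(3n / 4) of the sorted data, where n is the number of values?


The data has n = 12 elements.
Q1 index = floor(12 / 4) = floor(3) = 3; Q3 index = floor(3 * 12 / 4) = floor(9) = 9
Q1 = element at index 3 = 28
Q3 = element at index 9 = 60
IQR = 60 - 28 = 32
Final answer: 32


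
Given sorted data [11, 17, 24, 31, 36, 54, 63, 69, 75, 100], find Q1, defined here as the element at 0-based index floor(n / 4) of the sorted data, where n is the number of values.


The list has n = 10 elements.
Q1 index = floor(10 / 4) = floor(2.5) = 2
Counting from index 0 in the sorted data, the element at index 2 is 24.
Final answer: 24


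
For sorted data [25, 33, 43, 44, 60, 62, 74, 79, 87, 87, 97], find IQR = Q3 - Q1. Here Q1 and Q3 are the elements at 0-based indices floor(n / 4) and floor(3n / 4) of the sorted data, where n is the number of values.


The data has n = 11 elements.
Q1 index = floor(11 / 4) = floor(2.75) = 2; Q3 index = floor(3 * 11 / 4) = floor(8.25) = 8
Q1 = element at index 2 = 43
Q3 = element at index 8 = 87
IQR = 87 - 43 = 44
Final answer: 44


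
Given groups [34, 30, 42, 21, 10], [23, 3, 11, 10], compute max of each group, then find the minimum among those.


Find max of each group:
  Group 1: [34, 30, 42, 21, 10] -> max = 42
  Group 2: [23, 3, 11, 10] -> max = 23
Maxes: [42, 23]
Minimum of maxes = 23
Final answer: 23


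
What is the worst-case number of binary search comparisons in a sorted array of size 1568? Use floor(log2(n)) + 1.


Binary search halves the search space each step.
Maximum comparisons = floor(log2(1568)) + 1
log2(1568) = 10.6147
floor(log2(1568)) = 10, so 10 + 1 = 11
Final answer: 11


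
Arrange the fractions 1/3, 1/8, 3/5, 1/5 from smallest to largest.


Convert to decimal for comparison:
  1/3 = 0.3333
  1/8 = 0.125
  3/5 = 0.6
  1/5 = 0.2
Decimals in increasing order: 0.125 < 0.2 < 0.3333 < 0.6
Writing each back as its fraction gives the sorted order.
Final answer: 1/8, 1/5, 1/3, 3/5


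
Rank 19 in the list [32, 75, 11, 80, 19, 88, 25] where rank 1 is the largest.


Sort descending: [88, 80, 75, 32, 25, 19, 11]
Find 19 in the sorted list.
19 is at position 6.
Final answer: 6


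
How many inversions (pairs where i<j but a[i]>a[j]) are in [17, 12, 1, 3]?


For each element, count the later elements that are smaller than it:
  17 (index 0): smaller elements after it = [12, 1, 3] -> 3
  12 (index 1): smaller elements after it = [1, 3] -> 2
  1 (index 2): smaller elements after it = [] -> 0
Total inversions = 3 + 2 + 0 = 5
Final answer: 5


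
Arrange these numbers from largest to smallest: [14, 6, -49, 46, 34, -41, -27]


Original list: [14, 6, -49, 46, 34, -41, -27]
Repeatedly take the largest remaining element:
  Remaining [14, 6, -49, 46, 34, -41, -27] -> largest is 46
  Remaining [14, 6, -49, 34, -41, -27] -> largest is 34
  Remaining [14, 6, -49, -41, -27] -> largest is 14
  Remaining [6, -49, -41, -27] -> largest is 6
  Remaining [-49, -41, -27] -> largest is -27
  Remaining [-49, -41] -> largest is -41
  Remaining [-49] -> largest is -49
Collecting the picks in order gives the descending list.
Final answer: [46, 34, 14, 6, -27, -41, -49]


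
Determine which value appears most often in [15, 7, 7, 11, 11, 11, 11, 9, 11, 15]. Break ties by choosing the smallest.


Count the frequency of each value:
  7 appears 2 time(s)
  9 appears 1 time(s)
  11 appears 5 time(s)
  15 appears 2 time(s)
Maximum frequency is 5.
Only 11 reaches that frequency, so it is the mode.
Final answer: 11


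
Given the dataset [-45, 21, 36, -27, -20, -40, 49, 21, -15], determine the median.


First, sort the list: [-45, -40, -27, -20, -15, 21, 21, 36, 49]
The list has 9 elements (odd count).
The middle index is 4 (0-based), and the element there is -15.
Final answer: -15


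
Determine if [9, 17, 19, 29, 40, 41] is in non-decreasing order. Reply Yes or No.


Check consecutive pairs:
  9 <= 17? True
  17 <= 19? True
  19 <= 29? True
  29 <= 40? True
  40 <= 41? True
Every consecutive pair is in order, so the list is non-decreasing.
Final answer: Yes


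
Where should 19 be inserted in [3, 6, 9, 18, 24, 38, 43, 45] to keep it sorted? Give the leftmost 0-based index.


List is sorted: [3, 6, 9, 18, 24, 38, 43, 45]
We need the leftmost position where 19 can be inserted, i.e. the first index whose element is >= 19 (or the end of the list if none is).
Binary search with low=0, high=8 (0-based indices):
  low=0, high=8, mid=4: a[4]=24 >= 19, so high = 4
  low=0, high=4, mid=2: a[2]=9 < 19, so low = 3
  low=3, high=4, mid=3: a[3]=18 < 19, so low = 4
Now low = high = 4, so the insertion index is 4.
Final answer: 4


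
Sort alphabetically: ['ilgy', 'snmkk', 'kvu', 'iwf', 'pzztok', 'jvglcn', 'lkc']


Compare strings character by character (the first differing letter decides):
  'ilgy' < 'iwf' since 'l' < 'w' at position 2
  'iwf' < 'jvglcn' since 'i' < 'j' at position 1
  'jvglcn' < 'kvu' since 'j' < 'k' at position 1
  'kvu' < 'lkc' since 'k' < 'l' at position 1
  'lkc' < 'pzztok' since 'l' < 'p' at position 1
  'pzztok' < 'snmkk' since 'p' < 's' at position 1
Chaining these comparisons gives the alphabetical order.
Final answer: ['ilgy', 'iwf', 'jvglcn', 'kvu', 'lkc', 'pzztok', 'snmkk']


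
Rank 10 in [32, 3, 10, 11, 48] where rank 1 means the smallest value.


Sort ascending: [3, 10, 11, 32, 48]
Find 10 in the sorted list.
10 is at position 2 (1-indexed).
Final answer: 2


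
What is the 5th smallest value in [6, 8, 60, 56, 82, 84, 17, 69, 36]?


Sort ascending: [6, 8, 17, 36, 56, 60, 69, 82, 84]
The 5th element (1-indexed) is at index 4.
Value = 56
Final answer: 56


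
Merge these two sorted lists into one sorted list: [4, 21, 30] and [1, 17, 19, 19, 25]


List A: [4, 21, 30]
List B: [1, 17, 19, 19, 25]
Repeatedly compare the front elements and take the smaller:
  4 vs 1 -> take 1
  4 vs 17 -> take 4
  21 vs 17 -> take 17
  21 vs 19 -> take 19
  21 vs 19 -> take 19
  21 vs 25 -> take 21
  30 vs 25 -> take 25
  B is exhausted; append the rest of A: [30]
Final answer: [1, 4, 17, 19, 19, 21, 25, 30]


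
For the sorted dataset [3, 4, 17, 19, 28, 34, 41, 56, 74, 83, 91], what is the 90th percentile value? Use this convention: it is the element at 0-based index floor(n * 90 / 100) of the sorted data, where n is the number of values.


The dataset has n = 11 elements.
Index = floor(11 * 90 / 100) = floor(990 / 100) = floor(9.9) = 9
Counting from index 0 in the sorted data, the element at index 9 is 83.
Final answer: 83


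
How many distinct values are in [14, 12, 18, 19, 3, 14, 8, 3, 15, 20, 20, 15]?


List all unique values:
Distinct values: [3, 8, 12, 14, 15, 18, 19, 20]
Count = 8
Final answer: 8


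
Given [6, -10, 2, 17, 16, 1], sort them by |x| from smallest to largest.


Compute absolute values:
  |6| = 6
  |-10| = 10
  |2| = 2
  |17| = 17
  |16| = 16
  |1| = 1
Absolute values in increasing order: 1 < 2 < 6 < 10 < 16 < 17
Listing the original numbers in that order gives the answer.
Final answer: [1, 2, 6, -10, 16, 17]


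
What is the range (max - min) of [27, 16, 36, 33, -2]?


Maximum value: 36
Minimum value: -2
Range = 36 - (-2) = 38
Final answer: 38


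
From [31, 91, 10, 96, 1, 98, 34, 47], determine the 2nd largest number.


Sort descending: [98, 96, 91, 47, 34, 31, 10, 1]
The 2nd element (1-indexed) is at index 1.
Value = 96
Final answer: 96


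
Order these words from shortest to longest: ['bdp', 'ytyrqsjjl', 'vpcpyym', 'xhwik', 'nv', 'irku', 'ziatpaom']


Compute lengths:
  'bdp' has length 3
  'ytyrqsjjl' has length 9
  'vpcpyym' has length 7
  'xhwik' has length 5
  'nv' has length 2
  'irku' has length 4
  'ziatpaom' has length 8
Lengths in increasing order: 2 < 3 < 4 < 5 < 7 < 8 < 9
Listing the words in that order gives the answer.
Final answer: ['nv', 'bdp', 'irku', 'xhwik', 'vpcpyym', 'ziatpaom', 'ytyrqsjjl']


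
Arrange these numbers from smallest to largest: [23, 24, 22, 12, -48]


Original list: [23, 24, 22, 12, -48]
Repeatedly take the smallest remaining element:
  Remaining [23, 24, 22, 12, -48] -> smallest is -48
  Remaining [23, 24, 22, 12] -> smallest is 12
  Remaining [23, 24, 22] -> smallest is 22
  Remaining [23, 24] -> smallest is 23
  Remaining [24] -> smallest is 24
Collecting the picks in order gives the sorted list.
Final answer: [-48, 12, 22, 23, 24]


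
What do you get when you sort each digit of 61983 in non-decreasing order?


The number 61983 has digits: 6, 1, 9, 8, 3
Sorted: 1, 3, 6, 8, 9
Joining the sorted digits gives the result.
Final answer: 13689


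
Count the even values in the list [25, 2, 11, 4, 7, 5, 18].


Check each element:
  25 is odd
  2 is even
  11 is odd
  4 is even
  7 is odd
  5 is odd
  18 is even
Evens: [2, 4, 18]
Count of evens = 3
Final answer: 3


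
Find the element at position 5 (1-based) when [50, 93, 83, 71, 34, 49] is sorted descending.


Sort descending: [93, 83, 71, 50, 49, 34]
The 5th element (1-indexed) is at index 4.
Value = 49
Final answer: 49


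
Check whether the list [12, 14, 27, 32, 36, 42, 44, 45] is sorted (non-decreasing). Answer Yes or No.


Check consecutive pairs:
  12 <= 14? True
  14 <= 27? True
  27 <= 32? True
  32 <= 36? True
  36 <= 42? True
  42 <= 44? True
  44 <= 45? True
Every consecutive pair is in order, so the list is non-decreasing.
Final answer: Yes


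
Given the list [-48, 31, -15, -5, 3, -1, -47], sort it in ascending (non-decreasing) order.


Original list: [-48, 31, -15, -5, 3, -1, -47]
Repeatedly take the smallest remaining element:
  Remaining [-48, 31, -15, -5, 3, -1, -47] -> smallest is -48
  Remaining [31, -15, -5, 3, -1, -47] -> smallest is -47
  Remaining [31, -15, -5, 3, -1] -> smallest is -15
  Remaining [31, -5, 3, -1] -> smallest is -5
  Remaining [31, 3, -1] -> smallest is -1
  Remaining [31, 3] -> smallest is 3
  Remaining [31] -> smallest is 31
Collecting the picks in order gives the sorted list.
Final answer: [-48, -47, -15, -5, -1, 3, 31]


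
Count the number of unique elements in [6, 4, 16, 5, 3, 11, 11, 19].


List all unique values:
Distinct values: [3, 4, 5, 6, 11, 16, 19]
Count = 7
Final answer: 7


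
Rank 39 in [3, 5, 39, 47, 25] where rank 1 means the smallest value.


Sort ascending: [3, 5, 25, 39, 47]
Find 39 in the sorted list.
39 is at position 4 (1-indexed).
Final answer: 4


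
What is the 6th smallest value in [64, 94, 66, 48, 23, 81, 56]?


Sort ascending: [23, 48, 56, 64, 66, 81, 94]
The 6th element (1-indexed) is at index 5.
Value = 81
Final answer: 81
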